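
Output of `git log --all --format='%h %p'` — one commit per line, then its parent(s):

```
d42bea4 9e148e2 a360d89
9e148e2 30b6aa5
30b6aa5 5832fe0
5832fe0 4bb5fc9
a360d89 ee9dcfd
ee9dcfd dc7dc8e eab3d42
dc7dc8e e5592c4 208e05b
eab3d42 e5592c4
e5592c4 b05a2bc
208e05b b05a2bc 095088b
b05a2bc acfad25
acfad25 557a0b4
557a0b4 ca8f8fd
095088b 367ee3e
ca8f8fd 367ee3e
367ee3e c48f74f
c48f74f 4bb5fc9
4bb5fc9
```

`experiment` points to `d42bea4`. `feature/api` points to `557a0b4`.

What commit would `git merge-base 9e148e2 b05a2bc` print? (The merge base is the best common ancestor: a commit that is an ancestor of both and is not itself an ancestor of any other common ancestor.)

4bb5fc9

Ancestors of 9e148e2: {30b6aa5, 4bb5fc9, 5832fe0, 9e148e2}.
Ancestors of b05a2bc: {367ee3e, 4bb5fc9, 557a0b4, acfad25, b05a2bc, c48f74f, ca8f8fd}.
Common ancestors: {4bb5fc9}.
The only common ancestor is 4bb5fc9, so it is the merge base.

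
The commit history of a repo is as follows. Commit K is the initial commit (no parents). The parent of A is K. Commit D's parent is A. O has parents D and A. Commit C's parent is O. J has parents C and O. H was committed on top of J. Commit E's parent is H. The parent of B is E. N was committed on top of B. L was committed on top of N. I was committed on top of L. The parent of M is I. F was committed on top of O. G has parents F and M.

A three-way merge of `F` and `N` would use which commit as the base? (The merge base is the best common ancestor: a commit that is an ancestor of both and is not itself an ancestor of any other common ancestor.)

O

Ancestors of F: {A, D, F, K, O}.
Ancestors of N: {A, B, C, D, E, H, J, K, N, O}.
Common ancestors: {A, D, K, O}.
Among these, O is not an ancestor of any other common ancestor — it is the merge base.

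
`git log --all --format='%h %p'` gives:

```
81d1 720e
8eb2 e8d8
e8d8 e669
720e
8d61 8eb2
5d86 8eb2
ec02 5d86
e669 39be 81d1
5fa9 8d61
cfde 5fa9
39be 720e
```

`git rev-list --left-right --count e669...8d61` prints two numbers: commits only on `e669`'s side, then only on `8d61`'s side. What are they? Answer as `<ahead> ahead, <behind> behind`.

Reachable from e669: {39be, 720e, 81d1, e669}.
Reachable from 8d61: {39be, 720e, 81d1, 8d61, 8eb2, e669, e8d8}.
Only in e669's history (ahead): {} — 0.
Only in 8d61's history (behind): {8d61, 8eb2, e8d8} — 3.

0 ahead, 3 behind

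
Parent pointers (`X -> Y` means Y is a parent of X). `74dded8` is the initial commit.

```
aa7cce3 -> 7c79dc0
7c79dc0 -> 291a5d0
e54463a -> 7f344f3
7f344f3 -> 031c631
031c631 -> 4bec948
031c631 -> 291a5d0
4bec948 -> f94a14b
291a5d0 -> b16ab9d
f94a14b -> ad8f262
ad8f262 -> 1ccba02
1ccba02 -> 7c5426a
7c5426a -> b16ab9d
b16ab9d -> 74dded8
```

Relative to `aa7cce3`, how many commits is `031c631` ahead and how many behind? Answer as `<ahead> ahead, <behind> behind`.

6 ahead, 2 behind

Reachable from 031c631: {031c631, 1ccba02, 291a5d0, 4bec948, 74dded8, 7c5426a, ad8f262, b16ab9d, f94a14b}.
Reachable from aa7cce3: {291a5d0, 74dded8, 7c79dc0, aa7cce3, b16ab9d}.
Only in 031c631's history (ahead): {031c631, 1ccba02, 4bec948, 7c5426a, ad8f262, f94a14b} — 6.
Only in aa7cce3's history (behind): {7c79dc0, aa7cce3} — 2.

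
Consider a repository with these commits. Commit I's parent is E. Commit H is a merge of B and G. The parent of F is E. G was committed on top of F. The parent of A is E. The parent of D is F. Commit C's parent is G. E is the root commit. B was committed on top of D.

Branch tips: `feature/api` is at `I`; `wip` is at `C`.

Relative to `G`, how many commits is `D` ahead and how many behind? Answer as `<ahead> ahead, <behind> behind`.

Reachable from D: {D, E, F}.
Reachable from G: {E, F, G}.
Only in D's history (ahead): {D} — 1.
Only in G's history (behind): {G} — 1.

1 ahead, 1 behind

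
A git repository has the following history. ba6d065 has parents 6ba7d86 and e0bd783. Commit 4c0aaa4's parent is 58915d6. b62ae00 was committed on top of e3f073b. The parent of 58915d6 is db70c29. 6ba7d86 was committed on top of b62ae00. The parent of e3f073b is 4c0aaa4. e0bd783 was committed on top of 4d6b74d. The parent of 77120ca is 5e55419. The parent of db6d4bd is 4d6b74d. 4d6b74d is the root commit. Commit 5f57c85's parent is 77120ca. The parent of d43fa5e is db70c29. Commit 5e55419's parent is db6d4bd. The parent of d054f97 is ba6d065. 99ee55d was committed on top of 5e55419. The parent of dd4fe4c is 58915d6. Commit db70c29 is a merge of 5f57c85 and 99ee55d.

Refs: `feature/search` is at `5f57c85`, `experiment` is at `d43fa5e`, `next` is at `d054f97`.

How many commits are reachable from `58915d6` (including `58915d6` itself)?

Walking parent pointers from 58915d6: reachable set = {4d6b74d, 58915d6, 5e55419, 5f57c85, 77120ca, 99ee55d, db6d4bd, db70c29}.
That is 8 commits.

8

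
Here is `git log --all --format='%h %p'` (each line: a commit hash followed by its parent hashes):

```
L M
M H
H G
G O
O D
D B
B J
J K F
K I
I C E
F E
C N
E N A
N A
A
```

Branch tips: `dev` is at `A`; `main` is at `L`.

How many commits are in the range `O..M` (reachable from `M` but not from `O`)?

Reachable from M: {A, B, C, D, E, F, G, H, I, J, K, M, N, O}.
Reachable from O: {A, B, C, D, E, F, I, J, K, N, O}.
In M's history but not O's: {G, H, M} — 3 commits.

3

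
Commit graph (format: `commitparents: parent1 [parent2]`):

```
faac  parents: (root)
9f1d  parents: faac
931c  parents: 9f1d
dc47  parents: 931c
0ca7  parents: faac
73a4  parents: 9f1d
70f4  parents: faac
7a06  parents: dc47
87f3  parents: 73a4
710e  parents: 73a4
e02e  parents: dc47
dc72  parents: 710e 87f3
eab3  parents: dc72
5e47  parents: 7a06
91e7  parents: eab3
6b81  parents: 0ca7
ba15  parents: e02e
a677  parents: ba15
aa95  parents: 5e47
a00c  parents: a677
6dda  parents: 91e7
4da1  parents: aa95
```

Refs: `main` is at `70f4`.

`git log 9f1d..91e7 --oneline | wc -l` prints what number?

6

Reachable from 91e7: {710e, 73a4, 87f3, 91e7, 9f1d, dc72, eab3, faac}.
Reachable from 9f1d: {9f1d, faac}.
In 91e7's history but not 9f1d's: {710e, 73a4, 87f3, 91e7, dc72, eab3} — 6 commits.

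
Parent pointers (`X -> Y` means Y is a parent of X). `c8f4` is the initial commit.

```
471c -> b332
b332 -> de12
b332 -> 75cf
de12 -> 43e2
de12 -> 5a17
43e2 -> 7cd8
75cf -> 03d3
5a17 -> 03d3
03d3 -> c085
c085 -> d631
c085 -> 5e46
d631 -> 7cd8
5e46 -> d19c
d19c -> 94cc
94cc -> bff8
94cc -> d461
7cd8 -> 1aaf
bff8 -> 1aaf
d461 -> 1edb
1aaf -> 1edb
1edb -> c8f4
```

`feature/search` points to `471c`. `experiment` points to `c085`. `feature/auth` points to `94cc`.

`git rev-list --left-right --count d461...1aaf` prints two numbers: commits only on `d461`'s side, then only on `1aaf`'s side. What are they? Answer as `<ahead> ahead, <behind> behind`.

1 ahead, 1 behind

Reachable from d461: {1edb, c8f4, d461}.
Reachable from 1aaf: {1aaf, 1edb, c8f4}.
Only in d461's history (ahead): {d461} — 1.
Only in 1aaf's history (behind): {1aaf} — 1.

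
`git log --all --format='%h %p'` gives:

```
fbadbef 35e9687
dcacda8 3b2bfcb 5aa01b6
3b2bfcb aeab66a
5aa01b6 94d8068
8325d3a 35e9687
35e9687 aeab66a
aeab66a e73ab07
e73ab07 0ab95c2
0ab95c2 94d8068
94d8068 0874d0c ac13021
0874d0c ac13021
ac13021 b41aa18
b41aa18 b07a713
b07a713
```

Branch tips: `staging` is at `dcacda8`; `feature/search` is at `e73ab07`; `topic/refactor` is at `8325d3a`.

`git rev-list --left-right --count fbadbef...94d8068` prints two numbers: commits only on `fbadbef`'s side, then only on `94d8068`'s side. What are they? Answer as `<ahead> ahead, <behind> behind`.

Reachable from fbadbef: {0874d0c, 0ab95c2, 35e9687, 94d8068, ac13021, aeab66a, b07a713, b41aa18, e73ab07, fbadbef}.
Reachable from 94d8068: {0874d0c, 94d8068, ac13021, b07a713, b41aa18}.
Only in fbadbef's history (ahead): {0ab95c2, 35e9687, aeab66a, e73ab07, fbadbef} — 5.
Only in 94d8068's history (behind): {} — 0.

5 ahead, 0 behind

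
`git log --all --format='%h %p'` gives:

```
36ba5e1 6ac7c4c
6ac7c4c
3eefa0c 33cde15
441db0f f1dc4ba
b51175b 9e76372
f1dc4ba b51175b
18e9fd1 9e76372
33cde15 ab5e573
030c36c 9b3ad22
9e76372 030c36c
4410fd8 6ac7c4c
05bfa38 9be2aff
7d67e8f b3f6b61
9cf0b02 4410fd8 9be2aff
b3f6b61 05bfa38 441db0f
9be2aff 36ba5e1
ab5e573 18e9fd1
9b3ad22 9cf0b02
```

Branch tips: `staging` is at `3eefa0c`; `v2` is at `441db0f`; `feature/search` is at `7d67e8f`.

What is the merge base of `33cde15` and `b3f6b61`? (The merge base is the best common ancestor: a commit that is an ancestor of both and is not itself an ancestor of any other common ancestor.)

Ancestors of 33cde15: {030c36c, 18e9fd1, 33cde15, 36ba5e1, 4410fd8, 6ac7c4c, 9b3ad22, 9be2aff, 9cf0b02, 9e76372, ab5e573}.
Ancestors of b3f6b61: {030c36c, 05bfa38, 36ba5e1, 4410fd8, 441db0f, 6ac7c4c, 9b3ad22, 9be2aff, 9cf0b02, 9e76372, b3f6b61, b51175b, f1dc4ba}.
Common ancestors: {030c36c, 36ba5e1, 4410fd8, 6ac7c4c, 9b3ad22, 9be2aff, 9cf0b02, 9e76372}.
Among these, 9e76372 is not an ancestor of any other common ancestor — it is the merge base.

9e76372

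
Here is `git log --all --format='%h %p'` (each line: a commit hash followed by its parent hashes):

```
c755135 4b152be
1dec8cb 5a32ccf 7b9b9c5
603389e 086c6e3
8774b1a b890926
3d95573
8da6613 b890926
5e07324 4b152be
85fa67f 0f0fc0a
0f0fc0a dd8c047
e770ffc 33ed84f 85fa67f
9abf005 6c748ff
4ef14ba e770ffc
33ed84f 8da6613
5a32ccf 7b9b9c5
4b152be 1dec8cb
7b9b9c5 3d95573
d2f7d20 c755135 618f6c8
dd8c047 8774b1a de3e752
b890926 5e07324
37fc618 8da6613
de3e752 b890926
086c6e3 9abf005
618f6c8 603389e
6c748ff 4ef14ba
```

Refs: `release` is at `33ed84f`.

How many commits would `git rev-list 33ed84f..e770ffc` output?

Reachable from e770ffc: {0f0fc0a, 1dec8cb, 33ed84f, 3d95573, 4b152be, 5a32ccf, 5e07324, 7b9b9c5, 85fa67f, 8774b1a, 8da6613, b890926, dd8c047, de3e752, e770ffc}.
Reachable from 33ed84f: {1dec8cb, 33ed84f, 3d95573, 4b152be, 5a32ccf, 5e07324, 7b9b9c5, 8da6613, b890926}.
In e770ffc's history but not 33ed84f's: {0f0fc0a, 85fa67f, 8774b1a, dd8c047, de3e752, e770ffc} — 6 commits.

6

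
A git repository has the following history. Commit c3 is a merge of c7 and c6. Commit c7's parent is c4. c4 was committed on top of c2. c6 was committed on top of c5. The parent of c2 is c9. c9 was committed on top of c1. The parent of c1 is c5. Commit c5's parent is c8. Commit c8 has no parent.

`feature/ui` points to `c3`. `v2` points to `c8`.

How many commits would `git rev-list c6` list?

Walking parent pointers from c6: reachable set = {c5, c6, c8}.
That is 3 commits.

3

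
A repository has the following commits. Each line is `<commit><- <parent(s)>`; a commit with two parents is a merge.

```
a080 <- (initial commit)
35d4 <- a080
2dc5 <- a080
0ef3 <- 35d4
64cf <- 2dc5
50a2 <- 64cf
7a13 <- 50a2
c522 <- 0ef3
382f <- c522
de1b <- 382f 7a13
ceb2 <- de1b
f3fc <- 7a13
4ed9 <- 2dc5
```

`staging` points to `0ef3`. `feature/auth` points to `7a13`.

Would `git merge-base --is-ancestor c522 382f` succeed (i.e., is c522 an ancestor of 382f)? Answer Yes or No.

Yes

Ancestors of 382f (commits reachable by following parents): {0ef3, 35d4, 382f, a080, c522}.
c522 is in that set, so it is an ancestor of 382f.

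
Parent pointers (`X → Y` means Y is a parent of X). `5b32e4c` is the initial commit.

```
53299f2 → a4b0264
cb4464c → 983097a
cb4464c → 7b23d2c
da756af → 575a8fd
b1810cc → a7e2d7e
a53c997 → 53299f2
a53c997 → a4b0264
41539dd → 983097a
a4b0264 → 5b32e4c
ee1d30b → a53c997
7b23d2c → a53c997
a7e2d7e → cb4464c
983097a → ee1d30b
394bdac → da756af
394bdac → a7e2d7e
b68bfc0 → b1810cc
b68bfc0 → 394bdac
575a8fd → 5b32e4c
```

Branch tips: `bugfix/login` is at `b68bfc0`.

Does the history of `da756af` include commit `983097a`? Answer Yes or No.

Ancestors of da756af: {575a8fd, 5b32e4c, da756af}.
983097a is not in that set, so it is not an ancestor of da756af.

No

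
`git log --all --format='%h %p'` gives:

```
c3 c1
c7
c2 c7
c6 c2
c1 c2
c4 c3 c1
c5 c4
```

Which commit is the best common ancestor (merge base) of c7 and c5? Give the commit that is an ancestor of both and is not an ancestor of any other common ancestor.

Ancestors of c7: {c7}.
Ancestors of c5: {c1, c2, c3, c4, c5, c7}.
Common ancestors: {c7}.
The only common ancestor is c7, so it is the merge base.

c7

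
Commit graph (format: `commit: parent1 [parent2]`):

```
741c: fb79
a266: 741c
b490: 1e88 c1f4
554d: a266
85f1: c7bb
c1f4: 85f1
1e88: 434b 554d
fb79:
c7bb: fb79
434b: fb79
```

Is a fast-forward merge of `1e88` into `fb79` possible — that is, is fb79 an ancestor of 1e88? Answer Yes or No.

Yes

A fast-forward from fb79 to 1e88 is possible iff fb79 is an ancestor of 1e88.
Ancestors of 1e88: {1e88, 434b, 554d, 741c, a266, fb79}.
fb79 is among them, so fast-forward is possible.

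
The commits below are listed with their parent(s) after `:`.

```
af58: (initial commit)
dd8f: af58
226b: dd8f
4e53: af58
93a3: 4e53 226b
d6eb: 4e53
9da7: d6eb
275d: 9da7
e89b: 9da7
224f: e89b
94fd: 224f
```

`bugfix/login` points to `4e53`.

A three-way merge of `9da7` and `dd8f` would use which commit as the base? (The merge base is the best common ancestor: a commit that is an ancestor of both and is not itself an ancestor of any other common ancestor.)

Ancestors of 9da7: {4e53, 9da7, af58, d6eb}.
Ancestors of dd8f: {af58, dd8f}.
Common ancestors: {af58}.
The only common ancestor is af58, so it is the merge base.

af58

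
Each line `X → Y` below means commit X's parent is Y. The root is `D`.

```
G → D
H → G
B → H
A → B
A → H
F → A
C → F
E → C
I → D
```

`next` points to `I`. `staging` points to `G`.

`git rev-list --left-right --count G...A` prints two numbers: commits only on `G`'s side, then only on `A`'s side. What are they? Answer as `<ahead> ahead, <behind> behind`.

0 ahead, 3 behind

Reachable from G: {D, G}.
Reachable from A: {A, B, D, G, H}.
Only in G's history (ahead): {} — 0.
Only in A's history (behind): {A, B, H} — 3.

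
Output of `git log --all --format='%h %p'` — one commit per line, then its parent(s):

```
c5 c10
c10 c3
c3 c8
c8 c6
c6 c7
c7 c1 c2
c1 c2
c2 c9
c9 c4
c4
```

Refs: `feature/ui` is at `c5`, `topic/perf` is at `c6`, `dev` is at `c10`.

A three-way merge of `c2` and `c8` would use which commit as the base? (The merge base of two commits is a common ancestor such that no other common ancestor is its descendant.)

c2

Ancestors of c2: {c2, c4, c9}.
Ancestors of c8: {c1, c2, c4, c6, c7, c8, c9}.
Common ancestors: {c2, c4, c9}.
Among these, c2 is not an ancestor of any other common ancestor — it is the merge base.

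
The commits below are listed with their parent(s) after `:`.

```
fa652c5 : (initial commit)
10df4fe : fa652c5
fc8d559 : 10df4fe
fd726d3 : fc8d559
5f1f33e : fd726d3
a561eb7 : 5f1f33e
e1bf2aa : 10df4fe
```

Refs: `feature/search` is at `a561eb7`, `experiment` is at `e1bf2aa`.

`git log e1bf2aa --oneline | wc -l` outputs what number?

3

Walking parent pointers from e1bf2aa: reachable set = {10df4fe, e1bf2aa, fa652c5}.
That is 3 commits.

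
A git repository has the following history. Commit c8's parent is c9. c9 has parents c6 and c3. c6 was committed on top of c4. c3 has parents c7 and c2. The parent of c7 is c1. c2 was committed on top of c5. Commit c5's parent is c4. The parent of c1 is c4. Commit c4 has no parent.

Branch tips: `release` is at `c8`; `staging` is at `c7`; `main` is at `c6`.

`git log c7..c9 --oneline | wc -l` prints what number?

5

Reachable from c9: {c1, c2, c3, c4, c5, c6, c7, c9}.
Reachable from c7: {c1, c4, c7}.
In c9's history but not c7's: {c2, c3, c5, c6, c9} — 5 commits.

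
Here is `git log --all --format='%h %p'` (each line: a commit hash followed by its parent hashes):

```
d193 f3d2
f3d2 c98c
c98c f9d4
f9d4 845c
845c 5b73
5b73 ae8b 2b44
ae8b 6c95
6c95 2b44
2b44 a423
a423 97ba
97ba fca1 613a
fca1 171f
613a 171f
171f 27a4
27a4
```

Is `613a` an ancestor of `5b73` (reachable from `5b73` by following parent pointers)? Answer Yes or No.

Ancestors of 5b73 (commits reachable by following parents): {171f, 27a4, 2b44, 5b73, 613a, 6c95, 97ba, a423, ae8b, fca1}.
613a is in that set, so it is an ancestor of 5b73.

Yes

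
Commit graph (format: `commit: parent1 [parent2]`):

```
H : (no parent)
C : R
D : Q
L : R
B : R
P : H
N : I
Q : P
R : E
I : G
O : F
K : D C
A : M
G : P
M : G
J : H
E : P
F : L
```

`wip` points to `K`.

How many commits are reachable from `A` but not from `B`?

Reachable from A: {A, G, H, M, P}.
Reachable from B: {B, E, H, P, R}.
In A's history but not B's: {A, G, M} — 3 commits.

3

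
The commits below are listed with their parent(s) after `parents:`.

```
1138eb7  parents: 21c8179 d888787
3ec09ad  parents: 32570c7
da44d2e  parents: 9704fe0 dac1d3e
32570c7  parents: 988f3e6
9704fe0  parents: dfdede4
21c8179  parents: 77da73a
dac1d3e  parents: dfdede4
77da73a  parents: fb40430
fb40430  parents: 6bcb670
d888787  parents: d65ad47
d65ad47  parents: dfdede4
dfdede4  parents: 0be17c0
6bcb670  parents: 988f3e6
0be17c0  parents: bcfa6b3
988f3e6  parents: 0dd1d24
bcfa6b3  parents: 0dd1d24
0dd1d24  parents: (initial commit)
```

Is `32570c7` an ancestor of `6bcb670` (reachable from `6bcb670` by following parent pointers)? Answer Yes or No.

Ancestors of 6bcb670: {0dd1d24, 6bcb670, 988f3e6}.
32570c7 is not in that set, so it is not an ancestor of 6bcb670.

No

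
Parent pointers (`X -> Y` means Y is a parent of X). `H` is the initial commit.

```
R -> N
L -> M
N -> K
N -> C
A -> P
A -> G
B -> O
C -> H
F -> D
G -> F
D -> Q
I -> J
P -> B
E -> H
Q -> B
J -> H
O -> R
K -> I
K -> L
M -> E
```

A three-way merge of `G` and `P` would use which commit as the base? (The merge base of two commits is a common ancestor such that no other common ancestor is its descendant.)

Ancestors of G: {B, C, D, E, F, G, H, I, J, K, L, M, N, O, Q, R}.
Ancestors of P: {B, C, E, H, I, J, K, L, M, N, O, P, R}.
Common ancestors: {B, C, E, H, I, J, K, L, M, N, O, R}.
Among these, B is not an ancestor of any other common ancestor — it is the merge base.

B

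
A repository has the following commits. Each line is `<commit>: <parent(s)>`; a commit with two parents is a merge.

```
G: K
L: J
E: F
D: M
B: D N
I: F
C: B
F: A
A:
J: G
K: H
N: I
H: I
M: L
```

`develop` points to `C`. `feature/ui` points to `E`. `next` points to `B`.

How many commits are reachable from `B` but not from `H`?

Reachable from B: {A, B, D, F, G, H, I, J, K, L, M, N}.
Reachable from H: {A, F, H, I}.
In B's history but not H's: {B, D, G, J, K, L, M, N} — 8 commits.

8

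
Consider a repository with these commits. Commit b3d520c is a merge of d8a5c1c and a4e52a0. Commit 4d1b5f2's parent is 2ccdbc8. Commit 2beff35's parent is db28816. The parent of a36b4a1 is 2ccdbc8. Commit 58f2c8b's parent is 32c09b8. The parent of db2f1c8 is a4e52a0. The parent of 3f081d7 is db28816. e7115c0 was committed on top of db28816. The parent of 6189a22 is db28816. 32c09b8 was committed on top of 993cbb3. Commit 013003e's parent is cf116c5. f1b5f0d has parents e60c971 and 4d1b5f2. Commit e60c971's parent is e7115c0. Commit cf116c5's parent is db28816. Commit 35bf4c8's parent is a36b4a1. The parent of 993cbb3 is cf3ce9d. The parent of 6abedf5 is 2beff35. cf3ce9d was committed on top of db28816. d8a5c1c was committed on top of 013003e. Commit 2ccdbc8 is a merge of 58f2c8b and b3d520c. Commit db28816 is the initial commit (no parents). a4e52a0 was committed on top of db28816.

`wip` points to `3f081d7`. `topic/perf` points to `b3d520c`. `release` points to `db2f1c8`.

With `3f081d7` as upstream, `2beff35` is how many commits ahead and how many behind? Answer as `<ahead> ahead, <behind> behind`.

1 ahead, 1 behind

Reachable from 2beff35: {2beff35, db28816}.
Reachable from 3f081d7: {3f081d7, db28816}.
Only in 2beff35's history (ahead): {2beff35} — 1.
Only in 3f081d7's history (behind): {3f081d7} — 1.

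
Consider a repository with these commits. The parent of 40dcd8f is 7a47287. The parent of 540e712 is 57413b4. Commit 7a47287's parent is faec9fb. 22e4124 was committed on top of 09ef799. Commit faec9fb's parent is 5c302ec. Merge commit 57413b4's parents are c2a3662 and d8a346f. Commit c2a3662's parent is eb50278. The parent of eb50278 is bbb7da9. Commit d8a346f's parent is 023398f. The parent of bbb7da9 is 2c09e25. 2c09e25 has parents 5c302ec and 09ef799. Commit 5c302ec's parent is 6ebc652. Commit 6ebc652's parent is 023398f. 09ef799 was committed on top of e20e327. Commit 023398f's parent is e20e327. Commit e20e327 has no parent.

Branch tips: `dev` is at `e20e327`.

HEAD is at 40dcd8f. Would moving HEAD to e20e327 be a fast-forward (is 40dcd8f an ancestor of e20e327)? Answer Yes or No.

No

A fast-forward from 40dcd8f to e20e327 is possible iff 40dcd8f is an ancestor of e20e327.
Ancestors of e20e327: {e20e327}.
40dcd8f is not among them, so fast-forward is not possible.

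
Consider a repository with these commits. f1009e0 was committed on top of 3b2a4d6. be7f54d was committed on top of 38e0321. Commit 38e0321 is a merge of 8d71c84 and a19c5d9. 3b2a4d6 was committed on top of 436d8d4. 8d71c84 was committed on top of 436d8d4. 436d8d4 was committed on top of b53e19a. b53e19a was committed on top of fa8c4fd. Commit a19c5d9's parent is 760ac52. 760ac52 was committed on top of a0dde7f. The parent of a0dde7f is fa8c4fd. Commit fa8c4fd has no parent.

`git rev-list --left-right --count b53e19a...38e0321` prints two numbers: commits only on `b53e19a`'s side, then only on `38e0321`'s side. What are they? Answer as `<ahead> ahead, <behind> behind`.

Reachable from b53e19a: {b53e19a, fa8c4fd}.
Reachable from 38e0321: {38e0321, 436d8d4, 760ac52, 8d71c84, a0dde7f, a19c5d9, b53e19a, fa8c4fd}.
Only in b53e19a's history (ahead): {} — 0.
Only in 38e0321's history (behind): {38e0321, 436d8d4, 760ac52, 8d71c84, a0dde7f, a19c5d9} — 6.

0 ahead, 6 behind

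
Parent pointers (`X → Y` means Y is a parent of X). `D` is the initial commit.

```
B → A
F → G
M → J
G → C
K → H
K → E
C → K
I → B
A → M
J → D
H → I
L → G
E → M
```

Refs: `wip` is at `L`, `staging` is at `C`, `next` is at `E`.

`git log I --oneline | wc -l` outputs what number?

Walking parent pointers from I: reachable set = {A, B, D, I, J, M}.
That is 6 commits.

6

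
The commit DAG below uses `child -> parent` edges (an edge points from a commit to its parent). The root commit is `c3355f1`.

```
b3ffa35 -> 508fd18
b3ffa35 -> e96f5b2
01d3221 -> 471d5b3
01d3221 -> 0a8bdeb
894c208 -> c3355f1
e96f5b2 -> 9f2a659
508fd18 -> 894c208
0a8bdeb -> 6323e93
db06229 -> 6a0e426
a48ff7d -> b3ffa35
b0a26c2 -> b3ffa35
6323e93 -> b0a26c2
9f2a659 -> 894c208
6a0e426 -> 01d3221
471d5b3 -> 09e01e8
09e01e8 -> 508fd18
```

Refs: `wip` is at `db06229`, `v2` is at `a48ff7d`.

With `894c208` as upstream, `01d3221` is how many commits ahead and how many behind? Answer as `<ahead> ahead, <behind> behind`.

10 ahead, 0 behind

Reachable from 01d3221: {01d3221, 09e01e8, 0a8bdeb, 471d5b3, 508fd18, 6323e93, 894c208, 9f2a659, b0a26c2, b3ffa35, c3355f1, e96f5b2}.
Reachable from 894c208: {894c208, c3355f1}.
Only in 01d3221's history (ahead): {01d3221, 09e01e8, 0a8bdeb, 471d5b3, 508fd18, 6323e93, 9f2a659, b0a26c2, b3ffa35, e96f5b2} — 10.
Only in 894c208's history (behind): {} — 0.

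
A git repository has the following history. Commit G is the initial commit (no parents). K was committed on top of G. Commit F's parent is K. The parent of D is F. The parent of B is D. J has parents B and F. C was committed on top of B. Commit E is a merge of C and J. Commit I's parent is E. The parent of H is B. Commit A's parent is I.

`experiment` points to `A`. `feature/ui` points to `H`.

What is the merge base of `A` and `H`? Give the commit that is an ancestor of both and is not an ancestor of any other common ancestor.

B

Ancestors of A: {A, B, C, D, E, F, G, I, J, K}.
Ancestors of H: {B, D, F, G, H, K}.
Common ancestors: {B, D, F, G, K}.
Among these, B is not an ancestor of any other common ancestor — it is the merge base.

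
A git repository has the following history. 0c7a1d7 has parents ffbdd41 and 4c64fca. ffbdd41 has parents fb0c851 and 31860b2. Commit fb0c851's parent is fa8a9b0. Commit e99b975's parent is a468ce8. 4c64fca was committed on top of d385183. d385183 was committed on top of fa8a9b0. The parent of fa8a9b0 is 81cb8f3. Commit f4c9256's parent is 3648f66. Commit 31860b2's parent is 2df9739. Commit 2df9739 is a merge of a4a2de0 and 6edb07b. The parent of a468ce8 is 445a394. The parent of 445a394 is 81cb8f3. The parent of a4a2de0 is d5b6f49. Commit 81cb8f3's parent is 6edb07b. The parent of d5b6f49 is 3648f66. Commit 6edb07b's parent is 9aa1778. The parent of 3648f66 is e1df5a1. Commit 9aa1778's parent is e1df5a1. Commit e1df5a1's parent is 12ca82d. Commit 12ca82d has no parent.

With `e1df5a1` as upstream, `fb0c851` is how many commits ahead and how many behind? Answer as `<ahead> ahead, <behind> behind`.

5 ahead, 0 behind

Reachable from fb0c851: {12ca82d, 6edb07b, 81cb8f3, 9aa1778, e1df5a1, fa8a9b0, fb0c851}.
Reachable from e1df5a1: {12ca82d, e1df5a1}.
Only in fb0c851's history (ahead): {6edb07b, 81cb8f3, 9aa1778, fa8a9b0, fb0c851} — 5.
Only in e1df5a1's history (behind): {} — 0.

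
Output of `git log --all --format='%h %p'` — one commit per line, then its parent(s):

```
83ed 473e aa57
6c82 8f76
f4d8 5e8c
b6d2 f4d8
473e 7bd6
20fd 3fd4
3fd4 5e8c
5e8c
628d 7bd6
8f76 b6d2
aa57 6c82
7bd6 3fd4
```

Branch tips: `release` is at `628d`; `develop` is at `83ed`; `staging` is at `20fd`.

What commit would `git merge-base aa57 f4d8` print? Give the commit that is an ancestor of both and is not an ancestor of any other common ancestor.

Ancestors of aa57: {5e8c, 6c82, 8f76, aa57, b6d2, f4d8}.
Ancestors of f4d8: {5e8c, f4d8}.
Common ancestors: {5e8c, f4d8}.
Among these, f4d8 is not an ancestor of any other common ancestor — it is the merge base.

f4d8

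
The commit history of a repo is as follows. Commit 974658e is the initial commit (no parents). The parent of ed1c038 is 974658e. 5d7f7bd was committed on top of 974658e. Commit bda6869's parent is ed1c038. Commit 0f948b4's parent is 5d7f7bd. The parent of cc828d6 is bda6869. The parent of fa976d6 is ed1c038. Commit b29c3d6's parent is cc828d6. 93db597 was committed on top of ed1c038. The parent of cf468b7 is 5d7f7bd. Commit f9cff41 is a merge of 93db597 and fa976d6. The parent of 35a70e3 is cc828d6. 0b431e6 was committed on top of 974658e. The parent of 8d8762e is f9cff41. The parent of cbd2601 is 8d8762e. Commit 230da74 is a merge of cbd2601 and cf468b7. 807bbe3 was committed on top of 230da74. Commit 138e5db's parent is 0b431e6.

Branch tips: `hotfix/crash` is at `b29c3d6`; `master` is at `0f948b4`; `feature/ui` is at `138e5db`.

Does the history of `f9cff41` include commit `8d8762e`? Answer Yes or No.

No

Ancestors of f9cff41: {93db597, 974658e, ed1c038, f9cff41, fa976d6}.
8d8762e is not in that set, so it is not an ancestor of f9cff41.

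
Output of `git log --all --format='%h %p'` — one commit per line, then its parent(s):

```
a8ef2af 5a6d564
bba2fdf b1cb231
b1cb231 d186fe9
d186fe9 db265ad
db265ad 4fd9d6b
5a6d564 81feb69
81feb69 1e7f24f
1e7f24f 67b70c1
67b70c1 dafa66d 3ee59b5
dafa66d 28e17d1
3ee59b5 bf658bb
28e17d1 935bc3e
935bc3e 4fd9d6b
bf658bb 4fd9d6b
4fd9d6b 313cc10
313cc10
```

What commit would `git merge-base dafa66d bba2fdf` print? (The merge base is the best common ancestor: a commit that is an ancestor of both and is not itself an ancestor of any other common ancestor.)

4fd9d6b

Ancestors of dafa66d: {28e17d1, 313cc10, 4fd9d6b, 935bc3e, dafa66d}.
Ancestors of bba2fdf: {313cc10, 4fd9d6b, b1cb231, bba2fdf, d186fe9, db265ad}.
Common ancestors: {313cc10, 4fd9d6b}.
Among these, 4fd9d6b is not an ancestor of any other common ancestor — it is the merge base.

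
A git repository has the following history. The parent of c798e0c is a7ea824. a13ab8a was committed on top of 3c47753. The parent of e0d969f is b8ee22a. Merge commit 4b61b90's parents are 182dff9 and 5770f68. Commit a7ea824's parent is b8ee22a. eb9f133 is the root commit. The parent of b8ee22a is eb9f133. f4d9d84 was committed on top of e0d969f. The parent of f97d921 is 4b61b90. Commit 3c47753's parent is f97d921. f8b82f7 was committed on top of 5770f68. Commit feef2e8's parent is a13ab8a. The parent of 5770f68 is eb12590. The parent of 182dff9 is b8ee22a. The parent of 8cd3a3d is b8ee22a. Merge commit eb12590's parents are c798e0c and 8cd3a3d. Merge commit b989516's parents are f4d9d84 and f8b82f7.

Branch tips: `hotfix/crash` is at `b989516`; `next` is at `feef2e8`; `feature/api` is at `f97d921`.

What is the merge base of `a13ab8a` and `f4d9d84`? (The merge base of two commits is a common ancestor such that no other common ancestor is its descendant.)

Ancestors of a13ab8a: {182dff9, 3c47753, 4b61b90, 5770f68, 8cd3a3d, a13ab8a, a7ea824, b8ee22a, c798e0c, eb12590, eb9f133, f97d921}.
Ancestors of f4d9d84: {b8ee22a, e0d969f, eb9f133, f4d9d84}.
Common ancestors: {b8ee22a, eb9f133}.
Among these, b8ee22a is not an ancestor of any other common ancestor — it is the merge base.

b8ee22a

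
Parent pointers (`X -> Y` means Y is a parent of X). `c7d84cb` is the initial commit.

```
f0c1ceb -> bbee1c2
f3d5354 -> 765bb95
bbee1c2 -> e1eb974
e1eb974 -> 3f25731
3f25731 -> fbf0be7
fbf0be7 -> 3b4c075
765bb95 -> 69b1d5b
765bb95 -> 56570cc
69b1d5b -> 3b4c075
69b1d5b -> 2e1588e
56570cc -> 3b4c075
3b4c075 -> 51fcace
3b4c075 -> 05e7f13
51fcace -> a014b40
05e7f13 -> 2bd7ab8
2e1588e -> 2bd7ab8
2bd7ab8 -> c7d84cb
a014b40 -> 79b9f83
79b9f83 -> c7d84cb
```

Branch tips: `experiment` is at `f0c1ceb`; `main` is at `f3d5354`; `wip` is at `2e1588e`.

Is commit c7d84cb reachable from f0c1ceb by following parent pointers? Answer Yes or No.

Ancestors of f0c1ceb (commits reachable by following parents): {05e7f13, 2bd7ab8, 3b4c075, 3f25731, 51fcace, 79b9f83, a014b40, bbee1c2, c7d84cb, e1eb974, f0c1ceb, fbf0be7}.
c7d84cb is in that set, so it is an ancestor of f0c1ceb.

Yes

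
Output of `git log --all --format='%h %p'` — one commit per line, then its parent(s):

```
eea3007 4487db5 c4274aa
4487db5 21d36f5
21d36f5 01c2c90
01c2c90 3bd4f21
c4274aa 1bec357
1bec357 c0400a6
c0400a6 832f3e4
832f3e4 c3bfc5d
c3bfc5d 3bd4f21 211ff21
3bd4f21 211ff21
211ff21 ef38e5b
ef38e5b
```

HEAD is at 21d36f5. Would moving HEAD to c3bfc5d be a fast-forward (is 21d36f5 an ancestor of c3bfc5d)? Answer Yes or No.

No

A fast-forward from 21d36f5 to c3bfc5d is possible iff 21d36f5 is an ancestor of c3bfc5d.
Ancestors of c3bfc5d: {211ff21, 3bd4f21, c3bfc5d, ef38e5b}.
21d36f5 is not among them, so fast-forward is not possible.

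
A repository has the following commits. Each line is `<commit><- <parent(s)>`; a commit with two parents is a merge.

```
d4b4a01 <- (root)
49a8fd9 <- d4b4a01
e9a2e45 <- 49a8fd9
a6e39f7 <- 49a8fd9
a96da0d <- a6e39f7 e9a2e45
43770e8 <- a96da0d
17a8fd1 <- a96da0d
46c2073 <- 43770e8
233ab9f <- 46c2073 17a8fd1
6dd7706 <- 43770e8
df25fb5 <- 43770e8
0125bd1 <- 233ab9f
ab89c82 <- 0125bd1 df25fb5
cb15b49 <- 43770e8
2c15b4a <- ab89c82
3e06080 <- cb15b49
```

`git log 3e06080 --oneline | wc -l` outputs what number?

Walking parent pointers from 3e06080: reachable set = {3e06080, 43770e8, 49a8fd9, a6e39f7, a96da0d, cb15b49, d4b4a01, e9a2e45}.
That is 8 commits.

8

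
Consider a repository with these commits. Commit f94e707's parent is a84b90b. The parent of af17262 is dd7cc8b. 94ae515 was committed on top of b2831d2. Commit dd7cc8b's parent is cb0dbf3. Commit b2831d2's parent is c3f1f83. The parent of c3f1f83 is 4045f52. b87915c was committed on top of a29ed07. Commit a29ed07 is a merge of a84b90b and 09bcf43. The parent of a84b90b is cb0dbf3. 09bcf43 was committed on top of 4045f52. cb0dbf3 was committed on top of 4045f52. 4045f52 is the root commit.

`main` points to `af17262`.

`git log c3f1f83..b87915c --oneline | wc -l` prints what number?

5

Reachable from b87915c: {09bcf43, 4045f52, a29ed07, a84b90b, b87915c, cb0dbf3}.
Reachable from c3f1f83: {4045f52, c3f1f83}.
In b87915c's history but not c3f1f83's: {09bcf43, a29ed07, a84b90b, b87915c, cb0dbf3} — 5 commits.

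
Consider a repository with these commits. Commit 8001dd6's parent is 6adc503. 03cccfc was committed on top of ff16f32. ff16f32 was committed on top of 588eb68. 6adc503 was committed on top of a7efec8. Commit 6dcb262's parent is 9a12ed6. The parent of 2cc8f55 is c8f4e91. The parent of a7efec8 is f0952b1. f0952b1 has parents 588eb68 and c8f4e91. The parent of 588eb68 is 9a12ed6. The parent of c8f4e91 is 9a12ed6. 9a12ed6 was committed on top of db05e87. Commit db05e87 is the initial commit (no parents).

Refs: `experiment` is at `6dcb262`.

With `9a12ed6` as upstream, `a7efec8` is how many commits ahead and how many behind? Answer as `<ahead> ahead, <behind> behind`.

4 ahead, 0 behind

Reachable from a7efec8: {588eb68, 9a12ed6, a7efec8, c8f4e91, db05e87, f0952b1}.
Reachable from 9a12ed6: {9a12ed6, db05e87}.
Only in a7efec8's history (ahead): {588eb68, a7efec8, c8f4e91, f0952b1} — 4.
Only in 9a12ed6's history (behind): {} — 0.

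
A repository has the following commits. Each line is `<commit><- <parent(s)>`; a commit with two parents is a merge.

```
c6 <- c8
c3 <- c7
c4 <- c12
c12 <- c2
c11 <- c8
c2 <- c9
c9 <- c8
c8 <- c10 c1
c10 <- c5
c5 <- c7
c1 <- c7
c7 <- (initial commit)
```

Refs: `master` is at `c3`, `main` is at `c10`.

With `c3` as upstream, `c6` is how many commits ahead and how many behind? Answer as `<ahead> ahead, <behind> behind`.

Reachable from c6: {c1, c10, c5, c6, c7, c8}.
Reachable from c3: {c3, c7}.
Only in c6's history (ahead): {c1, c10, c5, c6, c8} — 5.
Only in c3's history (behind): {c3} — 1.

5 ahead, 1 behind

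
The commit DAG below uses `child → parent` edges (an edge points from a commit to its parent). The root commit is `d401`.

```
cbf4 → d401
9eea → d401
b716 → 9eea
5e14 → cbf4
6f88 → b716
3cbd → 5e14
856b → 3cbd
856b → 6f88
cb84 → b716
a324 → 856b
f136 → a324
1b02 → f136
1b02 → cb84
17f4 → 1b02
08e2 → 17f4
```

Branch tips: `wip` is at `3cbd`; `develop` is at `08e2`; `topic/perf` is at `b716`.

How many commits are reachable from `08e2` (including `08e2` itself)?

Walking parent pointers from 08e2: reachable set = {08e2, 17f4, 1b02, 3cbd, 5e14, 6f88, 856b, 9eea, a324, b716, cb84, cbf4, d401, f136}.
That is 14 commits.

14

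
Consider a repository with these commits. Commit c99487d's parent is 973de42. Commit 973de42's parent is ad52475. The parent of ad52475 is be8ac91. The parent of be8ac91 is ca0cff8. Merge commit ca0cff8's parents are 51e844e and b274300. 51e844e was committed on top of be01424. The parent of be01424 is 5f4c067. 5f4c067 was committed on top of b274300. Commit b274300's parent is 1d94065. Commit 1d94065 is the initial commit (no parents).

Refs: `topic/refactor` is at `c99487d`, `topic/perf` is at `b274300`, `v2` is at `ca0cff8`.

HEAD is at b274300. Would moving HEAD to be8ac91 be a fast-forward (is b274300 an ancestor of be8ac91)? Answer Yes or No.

A fast-forward from b274300 to be8ac91 is possible iff b274300 is an ancestor of be8ac91.
Ancestors of be8ac91: {1d94065, 51e844e, 5f4c067, b274300, be01424, be8ac91, ca0cff8}.
b274300 is among them, so fast-forward is possible.

Yes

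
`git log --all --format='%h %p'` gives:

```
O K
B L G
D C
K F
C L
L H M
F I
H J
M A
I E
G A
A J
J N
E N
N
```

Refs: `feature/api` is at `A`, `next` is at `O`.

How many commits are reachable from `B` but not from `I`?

Reachable from B: {A, B, G, H, J, L, M, N}.
Reachable from I: {E, I, N}.
In B's history but not I's: {A, B, G, H, J, L, M} — 7 commits.

7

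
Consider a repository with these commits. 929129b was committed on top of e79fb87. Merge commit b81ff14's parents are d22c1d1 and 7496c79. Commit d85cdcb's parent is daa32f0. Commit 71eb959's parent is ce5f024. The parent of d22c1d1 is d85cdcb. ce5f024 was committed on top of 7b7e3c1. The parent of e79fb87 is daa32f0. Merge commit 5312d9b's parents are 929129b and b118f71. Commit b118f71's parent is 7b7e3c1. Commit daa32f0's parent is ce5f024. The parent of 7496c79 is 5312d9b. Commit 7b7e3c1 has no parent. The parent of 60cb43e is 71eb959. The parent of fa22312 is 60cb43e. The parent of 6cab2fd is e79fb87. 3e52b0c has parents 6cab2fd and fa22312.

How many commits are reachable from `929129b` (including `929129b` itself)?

Walking parent pointers from 929129b: reachable set = {7b7e3c1, 929129b, ce5f024, daa32f0, e79fb87}.
That is 5 commits.

5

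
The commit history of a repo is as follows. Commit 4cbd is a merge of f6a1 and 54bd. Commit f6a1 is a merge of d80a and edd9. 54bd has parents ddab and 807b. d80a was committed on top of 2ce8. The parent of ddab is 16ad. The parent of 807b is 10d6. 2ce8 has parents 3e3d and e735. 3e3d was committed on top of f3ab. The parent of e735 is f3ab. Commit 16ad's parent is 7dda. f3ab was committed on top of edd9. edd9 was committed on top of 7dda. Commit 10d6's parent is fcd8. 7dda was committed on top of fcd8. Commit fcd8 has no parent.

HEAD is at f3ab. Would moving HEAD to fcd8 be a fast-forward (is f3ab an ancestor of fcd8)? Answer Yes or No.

A fast-forward from f3ab to fcd8 is possible iff f3ab is an ancestor of fcd8.
Ancestors of fcd8: {fcd8}.
f3ab is not among them, so fast-forward is not possible.

No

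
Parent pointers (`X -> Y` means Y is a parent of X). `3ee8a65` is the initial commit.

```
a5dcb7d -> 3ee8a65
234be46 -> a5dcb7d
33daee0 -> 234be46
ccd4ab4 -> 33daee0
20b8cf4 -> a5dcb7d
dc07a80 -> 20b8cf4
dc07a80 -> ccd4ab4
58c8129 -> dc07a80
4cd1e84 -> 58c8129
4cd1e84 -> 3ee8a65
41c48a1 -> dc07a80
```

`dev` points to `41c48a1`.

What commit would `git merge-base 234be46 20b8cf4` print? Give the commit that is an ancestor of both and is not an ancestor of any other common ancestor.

Ancestors of 234be46: {234be46, 3ee8a65, a5dcb7d}.
Ancestors of 20b8cf4: {20b8cf4, 3ee8a65, a5dcb7d}.
Common ancestors: {3ee8a65, a5dcb7d}.
Among these, a5dcb7d is not an ancestor of any other common ancestor — it is the merge base.

a5dcb7d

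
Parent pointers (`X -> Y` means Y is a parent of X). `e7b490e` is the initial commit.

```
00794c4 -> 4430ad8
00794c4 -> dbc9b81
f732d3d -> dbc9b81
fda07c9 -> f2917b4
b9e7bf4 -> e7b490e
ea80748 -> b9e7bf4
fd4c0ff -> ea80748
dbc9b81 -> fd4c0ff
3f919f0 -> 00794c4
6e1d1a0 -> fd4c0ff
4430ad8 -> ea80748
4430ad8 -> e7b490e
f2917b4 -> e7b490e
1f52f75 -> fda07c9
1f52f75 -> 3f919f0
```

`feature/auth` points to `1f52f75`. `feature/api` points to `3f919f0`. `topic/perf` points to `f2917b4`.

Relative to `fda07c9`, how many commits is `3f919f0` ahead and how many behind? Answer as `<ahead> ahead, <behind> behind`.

Reachable from 3f919f0: {00794c4, 3f919f0, 4430ad8, b9e7bf4, dbc9b81, e7b490e, ea80748, fd4c0ff}.
Reachable from fda07c9: {e7b490e, f2917b4, fda07c9}.
Only in 3f919f0's history (ahead): {00794c4, 3f919f0, 4430ad8, b9e7bf4, dbc9b81, ea80748, fd4c0ff} — 7.
Only in fda07c9's history (behind): {f2917b4, fda07c9} — 2.

7 ahead, 2 behind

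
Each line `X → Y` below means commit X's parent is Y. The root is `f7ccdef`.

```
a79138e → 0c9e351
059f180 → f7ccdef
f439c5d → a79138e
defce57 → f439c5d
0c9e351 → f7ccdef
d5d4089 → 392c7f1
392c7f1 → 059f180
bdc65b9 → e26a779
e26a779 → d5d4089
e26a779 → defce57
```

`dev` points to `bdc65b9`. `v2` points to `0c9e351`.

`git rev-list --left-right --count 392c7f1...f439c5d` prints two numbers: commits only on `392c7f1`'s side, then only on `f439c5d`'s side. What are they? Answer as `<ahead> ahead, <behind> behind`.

2 ahead, 3 behind

Reachable from 392c7f1: {059f180, 392c7f1, f7ccdef}.
Reachable from f439c5d: {0c9e351, a79138e, f439c5d, f7ccdef}.
Only in 392c7f1's history (ahead): {059f180, 392c7f1} — 2.
Only in f439c5d's history (behind): {0c9e351, a79138e, f439c5d} — 3.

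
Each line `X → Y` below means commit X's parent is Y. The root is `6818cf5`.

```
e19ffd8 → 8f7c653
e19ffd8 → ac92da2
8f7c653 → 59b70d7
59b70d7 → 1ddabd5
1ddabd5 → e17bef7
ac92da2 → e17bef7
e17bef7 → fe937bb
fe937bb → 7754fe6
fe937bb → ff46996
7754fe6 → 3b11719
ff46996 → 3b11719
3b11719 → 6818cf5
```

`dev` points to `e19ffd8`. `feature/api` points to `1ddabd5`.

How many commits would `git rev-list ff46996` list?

3

Walking parent pointers from ff46996: reachable set = {3b11719, 6818cf5, ff46996}.
That is 3 commits.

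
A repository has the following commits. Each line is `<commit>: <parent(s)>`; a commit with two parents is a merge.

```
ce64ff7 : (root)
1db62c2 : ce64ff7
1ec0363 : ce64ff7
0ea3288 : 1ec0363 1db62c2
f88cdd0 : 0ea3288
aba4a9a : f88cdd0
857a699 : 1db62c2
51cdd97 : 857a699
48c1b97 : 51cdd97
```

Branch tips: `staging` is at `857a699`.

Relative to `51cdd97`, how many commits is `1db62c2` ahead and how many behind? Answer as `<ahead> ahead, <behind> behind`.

0 ahead, 2 behind

Reachable from 1db62c2: {1db62c2, ce64ff7}.
Reachable from 51cdd97: {1db62c2, 51cdd97, 857a699, ce64ff7}.
Only in 1db62c2's history (ahead): {} — 0.
Only in 51cdd97's history (behind): {51cdd97, 857a699} — 2.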